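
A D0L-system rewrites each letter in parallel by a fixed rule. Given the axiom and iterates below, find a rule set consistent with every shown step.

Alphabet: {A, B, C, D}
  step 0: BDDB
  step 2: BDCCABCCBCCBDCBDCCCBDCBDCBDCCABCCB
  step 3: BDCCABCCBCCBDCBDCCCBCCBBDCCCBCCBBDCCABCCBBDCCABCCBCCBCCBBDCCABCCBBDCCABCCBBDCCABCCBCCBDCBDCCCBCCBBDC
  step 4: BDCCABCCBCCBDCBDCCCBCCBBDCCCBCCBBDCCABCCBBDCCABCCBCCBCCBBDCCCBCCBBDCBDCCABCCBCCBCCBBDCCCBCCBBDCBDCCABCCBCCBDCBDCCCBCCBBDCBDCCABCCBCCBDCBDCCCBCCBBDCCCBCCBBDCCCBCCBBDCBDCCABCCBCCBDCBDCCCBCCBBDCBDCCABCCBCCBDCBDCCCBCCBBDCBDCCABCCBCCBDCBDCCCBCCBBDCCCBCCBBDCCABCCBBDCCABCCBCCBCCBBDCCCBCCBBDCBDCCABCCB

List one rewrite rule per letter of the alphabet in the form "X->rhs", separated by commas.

A->DC, B->BDC, C->CCB, D->CAB

  step 3 ⇒ step 4: BDCCABCCBCCBDCBDCCCBCCBBDCCCBCCBBDCCABCCBBDCCABCCBCCBCCBBDCCABCCBBDCCABCCBBDCCABCCBCCBDCBDCCCBCCBBDC ⇒ BDC·CAB·CCB·CCB·DC·BDC·CCB·CCB·BDC·CCB·CCB·BDC·CAB·CCB·BDC·CAB·CCB·CCB·CCB·BDC·CCB·CCB·BDC·BDC·CAB·CCB·CCB·CCB·BDC·CCB·CCB·BDC·BDC·CAB·CCB·CCB·DC·BDC·CCB·CCB·BDC·BDC·CAB·CCB·CCB·DC·BDC·CCB·CCB·BDC·CCB·CCB·BDC·CCB·CCB·BDC·BDC·CAB·CCB·CCB·DC·BDC·CCB·CCB·BDC·BDC·CAB·CCB·CCB·DC·BDC·CCB·CCB·BDC·BDC·CAB·CCB·CCB·DC·BDC·CCB·CCB·BDC·CCB·CCB·BDC·CAB·CCB·BDC·CAB·CCB·CCB·CCB·BDC·CCB·CCB·BDC·BDC·CAB·CCB
    A ↦ DC
    B ↦ BDC
    C ↦ CCB
    D ↦ CAB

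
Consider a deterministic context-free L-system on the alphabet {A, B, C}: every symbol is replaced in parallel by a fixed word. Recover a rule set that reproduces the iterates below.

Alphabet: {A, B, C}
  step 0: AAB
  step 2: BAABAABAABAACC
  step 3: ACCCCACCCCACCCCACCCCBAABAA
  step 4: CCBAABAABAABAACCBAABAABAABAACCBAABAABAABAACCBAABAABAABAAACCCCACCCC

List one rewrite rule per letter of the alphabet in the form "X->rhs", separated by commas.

A->CC, B->A, C->BAA

  step 3 ⇒ step 4: ACCCCACCCCACCCCACCCCBAABAA ⇒ CC·BAA·BAA·BAA·BAA·CC·BAA·BAA·BAA·BAA·CC·BAA·BAA·BAA·BAA·CC·BAA·BAA·BAA·BAA·A·CC·CC·A·CC·CC
    A ↦ CC
    B ↦ A
    C ↦ BAA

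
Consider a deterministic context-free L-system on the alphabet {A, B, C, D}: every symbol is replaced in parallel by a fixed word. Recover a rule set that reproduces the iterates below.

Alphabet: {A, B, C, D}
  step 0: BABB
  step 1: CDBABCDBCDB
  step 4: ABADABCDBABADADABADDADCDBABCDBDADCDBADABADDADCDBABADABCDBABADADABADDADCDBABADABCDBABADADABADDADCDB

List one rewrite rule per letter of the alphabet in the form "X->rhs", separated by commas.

  step 0 ⇒ step 1: BABB ⇒ CDB·AB·CDB·CDB
    A ↦ AB
    B ↦ CDB
    C ↦ D  (constrained at step 1)
    D ↦ AD  (constrained at step 1)

A->AB, B->CDB, C->D, D->AD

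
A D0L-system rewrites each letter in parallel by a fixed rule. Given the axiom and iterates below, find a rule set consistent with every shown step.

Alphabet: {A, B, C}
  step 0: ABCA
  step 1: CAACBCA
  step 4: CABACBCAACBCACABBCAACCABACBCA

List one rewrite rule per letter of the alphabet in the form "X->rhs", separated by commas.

A->CA, B->AC, C->B

  step 0 ⇒ step 1: ABCA ⇒ CA·AC·B·CA
    A ↦ CA
    B ↦ AC
    C ↦ B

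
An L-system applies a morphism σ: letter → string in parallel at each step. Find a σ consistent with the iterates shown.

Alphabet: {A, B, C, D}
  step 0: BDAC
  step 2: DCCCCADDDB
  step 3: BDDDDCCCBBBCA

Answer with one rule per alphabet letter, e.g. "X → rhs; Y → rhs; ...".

A->CCC, B->CA, C->D, D->B

  step 2 ⇒ step 3: DCCCCADDDB ⇒ B·D·D·D·D·CCC·B·B·B·CA
    A ↦ CCC
    B ↦ CA
    C ↦ D
    D ↦ B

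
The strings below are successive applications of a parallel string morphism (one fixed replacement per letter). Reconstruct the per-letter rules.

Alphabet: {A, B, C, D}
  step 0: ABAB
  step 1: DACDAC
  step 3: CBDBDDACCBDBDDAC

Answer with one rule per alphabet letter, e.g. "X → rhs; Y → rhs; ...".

  step 0 ⇒ step 1: ABAB ⇒ DA·C·DA·C
    A ↦ DA
    B ↦ C
    C ↦ B  (constrained at step 1)
    D ↦ BD  (constrained at step 1)

A->DA, B->C, C->B, D->BD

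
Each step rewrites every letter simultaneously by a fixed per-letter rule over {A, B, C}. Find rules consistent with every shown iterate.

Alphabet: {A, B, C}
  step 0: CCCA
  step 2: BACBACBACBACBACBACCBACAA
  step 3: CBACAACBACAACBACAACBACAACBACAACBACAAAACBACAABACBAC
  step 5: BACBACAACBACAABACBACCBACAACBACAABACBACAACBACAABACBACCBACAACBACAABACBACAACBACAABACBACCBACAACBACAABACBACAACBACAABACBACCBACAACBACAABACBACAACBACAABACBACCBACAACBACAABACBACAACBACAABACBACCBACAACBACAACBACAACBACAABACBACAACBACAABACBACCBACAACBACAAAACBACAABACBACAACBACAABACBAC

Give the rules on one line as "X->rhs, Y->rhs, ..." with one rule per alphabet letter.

  step 2 ⇒ step 3: BACBACBACBACBACBACCBACAA ⇒ C·BAC·AA·C·BAC·AA·C·BAC·AA·C·BAC·AA·C·BAC·AA·C·BAC·AA·AA·C·BAC·AA·BAC·BAC
    A ↦ BAC
    B ↦ C
    C ↦ AA

A->BAC, B->C, C->AA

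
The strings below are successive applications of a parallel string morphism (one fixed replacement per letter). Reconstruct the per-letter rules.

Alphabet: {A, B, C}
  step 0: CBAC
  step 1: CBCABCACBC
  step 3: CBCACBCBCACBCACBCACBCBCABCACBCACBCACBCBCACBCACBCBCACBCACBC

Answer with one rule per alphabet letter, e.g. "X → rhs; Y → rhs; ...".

A->BCA, B->A, C->CBC

  step 0 ⇒ step 1: CBAC ⇒ CBC·A·BCA·CBC
    A ↦ BCA
    B ↦ A
    C ↦ CBC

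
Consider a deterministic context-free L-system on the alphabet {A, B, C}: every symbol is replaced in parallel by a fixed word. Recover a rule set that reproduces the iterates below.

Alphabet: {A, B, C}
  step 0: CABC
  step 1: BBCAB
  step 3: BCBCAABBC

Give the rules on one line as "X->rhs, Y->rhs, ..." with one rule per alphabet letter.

  step 0 ⇒ step 1: CABC ⇒ B·BC·A·B
    A ↦ BC
    B ↦ A
    C ↦ B

A->BC, B->A, C->B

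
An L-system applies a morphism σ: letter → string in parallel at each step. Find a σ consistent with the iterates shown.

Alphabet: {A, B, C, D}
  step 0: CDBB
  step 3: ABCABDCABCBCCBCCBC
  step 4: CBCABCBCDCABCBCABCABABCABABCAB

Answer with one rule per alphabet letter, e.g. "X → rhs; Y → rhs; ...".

  step 3 ⇒ step 4: ABCABDCABCBCCBCCBC ⇒ CB·C·AB·CB·C·DC·AB·CB·C·AB·C·AB·AB·C·AB·AB·C·AB
    A ↦ CB
    B ↦ C
    C ↦ AB
    D ↦ DC

A->CB, B->C, C->AB, D->DC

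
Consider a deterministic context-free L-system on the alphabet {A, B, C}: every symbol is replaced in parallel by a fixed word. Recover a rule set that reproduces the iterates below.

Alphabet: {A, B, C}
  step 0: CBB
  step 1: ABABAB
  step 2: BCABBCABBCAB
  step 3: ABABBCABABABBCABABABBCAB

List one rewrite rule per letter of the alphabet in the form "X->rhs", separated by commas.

A->BC, B->AB, C->AB

  step 2 ⇒ step 3: BCABBCABBCAB ⇒ AB·AB·BC·AB·AB·AB·BC·AB·AB·AB·BC·AB
    A ↦ BC
    B ↦ AB
    C ↦ AB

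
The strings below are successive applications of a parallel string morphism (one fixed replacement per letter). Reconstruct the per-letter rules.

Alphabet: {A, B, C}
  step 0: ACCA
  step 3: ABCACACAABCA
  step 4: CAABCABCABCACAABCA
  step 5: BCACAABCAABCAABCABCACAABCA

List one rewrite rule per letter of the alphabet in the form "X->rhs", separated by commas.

  step 4 ⇒ step 5: CAABCABCABCACAABCA ⇒ B·CA·CA·A·B·CA·A·B·CA·A·B·CA·B·CA·CA·A·B·CA
    A ↦ CA
    B ↦ A
    C ↦ B

A->CA, B->A, C->B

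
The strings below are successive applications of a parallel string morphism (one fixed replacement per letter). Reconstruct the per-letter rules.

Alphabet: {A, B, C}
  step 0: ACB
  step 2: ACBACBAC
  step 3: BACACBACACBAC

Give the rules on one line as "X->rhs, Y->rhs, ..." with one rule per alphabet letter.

A->B, B->AC, C->AC

  step 2 ⇒ step 3: ACBACBAC ⇒ B·AC·AC·B·AC·AC·B·AC
    A ↦ B
    B ↦ AC
    C ↦ AC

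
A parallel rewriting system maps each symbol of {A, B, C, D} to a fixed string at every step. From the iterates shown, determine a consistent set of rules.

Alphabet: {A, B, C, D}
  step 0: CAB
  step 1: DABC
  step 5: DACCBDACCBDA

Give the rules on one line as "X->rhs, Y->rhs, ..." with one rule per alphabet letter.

  step 0 ⇒ step 1: CAB ⇒ DA·B·C
    A ↦ B
    B ↦ C
    C ↦ DA
    D ↦ C  (constrained at step 1)

A->B, B->C, C->DA, D->C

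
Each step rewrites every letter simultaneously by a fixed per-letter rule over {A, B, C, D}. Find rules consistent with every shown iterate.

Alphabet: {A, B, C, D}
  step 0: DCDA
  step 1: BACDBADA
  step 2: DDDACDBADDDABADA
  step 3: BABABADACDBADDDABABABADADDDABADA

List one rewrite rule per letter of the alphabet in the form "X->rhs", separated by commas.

  step 2 ⇒ step 3: DDDACDBADDDABADA ⇒ BA·BA·BA·DA·CD·BA·DD·DA·BA·BA·BA·DA·DD·DA·BA·DA
    A ↦ DA
    B ↦ DD
    C ↦ CD
    D ↦ BA

A->DA, B->DD, C->CD, D->BA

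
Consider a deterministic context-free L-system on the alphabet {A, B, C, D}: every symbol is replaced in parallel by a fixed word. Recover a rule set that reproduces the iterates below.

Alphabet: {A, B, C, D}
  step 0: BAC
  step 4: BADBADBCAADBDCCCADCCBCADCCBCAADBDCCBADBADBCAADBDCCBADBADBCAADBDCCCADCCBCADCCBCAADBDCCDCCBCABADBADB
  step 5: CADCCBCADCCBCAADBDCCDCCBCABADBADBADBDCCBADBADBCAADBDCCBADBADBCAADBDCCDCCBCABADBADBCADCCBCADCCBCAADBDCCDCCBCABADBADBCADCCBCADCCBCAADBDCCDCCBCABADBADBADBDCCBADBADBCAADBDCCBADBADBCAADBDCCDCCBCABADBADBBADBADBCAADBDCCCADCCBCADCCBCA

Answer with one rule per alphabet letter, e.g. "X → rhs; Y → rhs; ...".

  step 4 ⇒ step 5: BADBADBCAADBDCCCADCCBCADCCBCAADBDCCBADBADBCAADBDCCBADBADBCAADBDCCCADCCBCADCCBCAADBDCCDCCBCABADBADB ⇒ CA·DCC·B·CA·DCC·B·CA·ADB·DCC·DCC·B·CA·B·ADB·ADB·ADB·DCC·B·ADB·ADB·CA·ADB·DCC·B·ADB·ADB·CA·ADB·DCC·DCC·B·CA·B·ADB·ADB·CA·DCC·B·CA·DCC·B·CA·ADB·DCC·DCC·B·CA·B·ADB·ADB·CA·DCC·B·CA·DCC·B·CA·ADB·DCC·DCC·B·CA·B·ADB·ADB·ADB·DCC·B·ADB·ADB·CA·ADB·DCC·B·ADB·ADB·CA·ADB·DCC·DCC·B·CA·B·ADB·ADB·B·ADB·ADB·CA·ADB·DCC·CA·DCC·B·CA·DCC·B·CA
    A ↦ DCC
    B ↦ CA
    C ↦ ADB
    D ↦ B

A->DCC, B->CA, C->ADB, D->B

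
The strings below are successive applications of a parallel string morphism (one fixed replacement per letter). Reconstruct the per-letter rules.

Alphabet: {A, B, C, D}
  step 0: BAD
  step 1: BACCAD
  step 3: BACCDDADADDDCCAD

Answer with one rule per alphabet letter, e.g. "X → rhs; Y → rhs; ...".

A->CC, B->BA, C->D, D->AD

  step 0 ⇒ step 1: BAD ⇒ BA·CC·AD
    A ↦ CC
    B ↦ BA
    D ↦ AD
    C ↦ D  (constrained at step 1)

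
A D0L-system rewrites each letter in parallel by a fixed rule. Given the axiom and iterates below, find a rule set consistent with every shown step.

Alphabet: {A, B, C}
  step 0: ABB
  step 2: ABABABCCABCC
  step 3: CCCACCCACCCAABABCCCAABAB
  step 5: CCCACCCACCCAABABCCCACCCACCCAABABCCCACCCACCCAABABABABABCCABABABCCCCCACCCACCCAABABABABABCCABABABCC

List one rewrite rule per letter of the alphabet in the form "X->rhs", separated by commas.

A->CC, B->CA, C->AB

  step 2 ⇒ step 3: ABABABCCABCC ⇒ CC·CA·CC·CA·CC·CA·AB·AB·CC·CA·AB·AB
    A ↦ CC
    B ↦ CA
    C ↦ AB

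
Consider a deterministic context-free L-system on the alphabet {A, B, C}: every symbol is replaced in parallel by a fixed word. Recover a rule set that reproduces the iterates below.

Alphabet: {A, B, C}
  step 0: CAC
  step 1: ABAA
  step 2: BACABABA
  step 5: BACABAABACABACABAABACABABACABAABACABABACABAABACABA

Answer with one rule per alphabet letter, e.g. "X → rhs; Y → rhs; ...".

  step 1 ⇒ step 2: ABAA ⇒ BA·CA·BA·BA
    A ↦ BA
    B ↦ CA
  step 0 ⇒ step 1: CAC ⇒ A·BA·A
    C ↦ A

A->BA, B->CA, C->A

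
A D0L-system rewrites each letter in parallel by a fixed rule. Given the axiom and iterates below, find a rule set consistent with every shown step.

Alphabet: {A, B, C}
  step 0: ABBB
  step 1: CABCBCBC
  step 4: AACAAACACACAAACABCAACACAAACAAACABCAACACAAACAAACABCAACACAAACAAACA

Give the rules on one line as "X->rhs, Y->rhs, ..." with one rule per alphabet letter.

  step 0 ⇒ step 1: ABBB ⇒ CA·BC·BC·BC
    A ↦ CA
    B ↦ BC
    C ↦ AA  (constrained at step 1)

A->CA, B->BC, C->AA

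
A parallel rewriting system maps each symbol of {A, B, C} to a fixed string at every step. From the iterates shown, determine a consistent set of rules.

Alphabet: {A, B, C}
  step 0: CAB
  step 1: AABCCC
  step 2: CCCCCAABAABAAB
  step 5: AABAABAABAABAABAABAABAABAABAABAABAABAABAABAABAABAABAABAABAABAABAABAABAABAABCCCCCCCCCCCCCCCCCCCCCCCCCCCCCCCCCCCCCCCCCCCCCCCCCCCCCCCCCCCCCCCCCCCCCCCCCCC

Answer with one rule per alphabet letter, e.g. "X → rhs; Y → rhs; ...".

  step 1 ⇒ step 2: AABCCC ⇒ CC·CC·C·AAB·AAB·AAB
    A ↦ CC
    B ↦ C
    C ↦ AAB

A->CC, B->C, C->AAB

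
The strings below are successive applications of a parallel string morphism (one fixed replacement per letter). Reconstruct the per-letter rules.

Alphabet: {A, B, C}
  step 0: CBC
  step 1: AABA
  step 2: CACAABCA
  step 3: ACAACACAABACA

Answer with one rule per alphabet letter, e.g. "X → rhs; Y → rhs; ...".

A->CA, B->AB, C->A

  step 2 ⇒ step 3: CACAABCA ⇒ A·CA·A·CA·CA·AB·A·CA
    A ↦ CA
    B ↦ AB
    C ↦ A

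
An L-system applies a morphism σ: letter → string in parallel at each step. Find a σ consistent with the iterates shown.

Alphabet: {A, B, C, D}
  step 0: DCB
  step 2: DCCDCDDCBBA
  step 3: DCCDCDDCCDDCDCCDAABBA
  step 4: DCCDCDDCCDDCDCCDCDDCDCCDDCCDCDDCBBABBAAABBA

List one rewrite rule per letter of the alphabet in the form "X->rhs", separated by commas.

A->BBA, B->A, C->CD, D->DC

  step 3 ⇒ step 4: DCCDCDDCCDDCDCCDAABBA ⇒ DC·CD·CD·DC·CD·DC·DC·CD·CD·DC·DC·CD·DC·CD·CD·DC·BBA·BBA·A·A·BBA
    A ↦ BBA
    B ↦ A
    C ↦ CD
    D ↦ DC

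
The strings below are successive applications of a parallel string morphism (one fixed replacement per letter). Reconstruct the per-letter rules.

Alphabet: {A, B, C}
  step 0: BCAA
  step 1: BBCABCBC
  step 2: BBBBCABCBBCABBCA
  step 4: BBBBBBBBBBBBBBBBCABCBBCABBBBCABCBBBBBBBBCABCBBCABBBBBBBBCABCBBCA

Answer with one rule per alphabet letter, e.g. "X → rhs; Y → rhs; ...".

A->BC, B->BB, C->CA

  step 1 ⇒ step 2: BBCABCBC ⇒ BB·BB·CA·BC·BB·CA·BB·CA
    A ↦ BC
    B ↦ BB
    C ↦ CA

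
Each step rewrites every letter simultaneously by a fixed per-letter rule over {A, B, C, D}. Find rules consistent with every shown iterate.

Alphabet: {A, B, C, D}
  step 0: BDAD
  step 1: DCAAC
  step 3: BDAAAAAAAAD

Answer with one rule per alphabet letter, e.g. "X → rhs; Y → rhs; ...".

A->AA, B->D, C->B, D->C

  step 0 ⇒ step 1: BDAD ⇒ D·C·AA·C
    A ↦ AA
    B ↦ D
    D ↦ C
    C ↦ B  (constrained at step 1)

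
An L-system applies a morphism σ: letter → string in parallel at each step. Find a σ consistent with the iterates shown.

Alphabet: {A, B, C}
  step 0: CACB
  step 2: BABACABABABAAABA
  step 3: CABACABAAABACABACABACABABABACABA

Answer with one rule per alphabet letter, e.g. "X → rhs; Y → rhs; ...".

  step 2 ⇒ step 3: BABACABABABAAABA ⇒ CA·BA·CA·BA·AA·BA·CA·BA·CA·BA·CA·BA·BA·BA·CA·BA
    A ↦ BA
    B ↦ CA
    C ↦ AA

A->BA, B->CA, C->AA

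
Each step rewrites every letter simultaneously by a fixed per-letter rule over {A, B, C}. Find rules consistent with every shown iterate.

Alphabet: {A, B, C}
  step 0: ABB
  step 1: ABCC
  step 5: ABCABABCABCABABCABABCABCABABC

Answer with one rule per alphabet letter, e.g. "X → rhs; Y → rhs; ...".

  step 0 ⇒ step 1: ABB ⇒ AB·C·C
    A ↦ AB
    B ↦ C
    C ↦ AB  (constrained at step 1)

A->AB, B->C, C->AB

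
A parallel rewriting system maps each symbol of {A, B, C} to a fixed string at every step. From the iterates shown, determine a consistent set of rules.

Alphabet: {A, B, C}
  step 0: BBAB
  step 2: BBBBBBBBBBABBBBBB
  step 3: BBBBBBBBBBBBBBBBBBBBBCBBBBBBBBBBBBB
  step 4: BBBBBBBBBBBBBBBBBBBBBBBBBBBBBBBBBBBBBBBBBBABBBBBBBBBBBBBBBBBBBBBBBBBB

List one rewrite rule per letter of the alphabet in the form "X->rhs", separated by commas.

A->BCB, B->BB, C->A

  step 3 ⇒ step 4: BBBBBBBBBBBBBBBBBBBBBCBBBBBBBBBBBBB ⇒ BB·BB·BB·BB·BB·BB·BB·BB·BB·BB·BB·BB·BB·BB·BB·BB·BB·BB·BB·BB·BB·A·BB·BB·BB·BB·BB·BB·BB·BB·BB·BB·BB·BB·BB
    B ↦ BB
    C ↦ A
  step 2 ⇒ step 3: BBBBBBBBBBABBBBBB ⇒ BB·BB·BB·BB·BB·BB·BB·BB·BB·BB·BCB·BB·BB·BB·BB·BB·BB
    A ↦ BCB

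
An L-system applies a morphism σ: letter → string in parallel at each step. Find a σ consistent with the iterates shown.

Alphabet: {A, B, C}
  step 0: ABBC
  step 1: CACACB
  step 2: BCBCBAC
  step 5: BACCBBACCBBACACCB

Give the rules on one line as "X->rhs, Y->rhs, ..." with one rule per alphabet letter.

A->C, B->AC, C->B

  step 1 ⇒ step 2: CACACB ⇒ B·C·B·C·B·AC
    A ↦ C
    B ↦ AC
    C ↦ B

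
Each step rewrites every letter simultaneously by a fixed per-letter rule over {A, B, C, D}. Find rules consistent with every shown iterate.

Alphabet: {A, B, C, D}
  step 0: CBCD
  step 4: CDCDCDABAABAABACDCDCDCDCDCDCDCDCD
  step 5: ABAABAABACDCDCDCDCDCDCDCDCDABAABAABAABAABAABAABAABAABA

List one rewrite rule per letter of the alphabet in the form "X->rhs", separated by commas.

A->CD, B->CD, C->A, D->BA

  step 4 ⇒ step 5: CDCDCDABAABAABACDCDCDCDCDCDCDCDCD ⇒ A·BA·A·BA·A·BA·CD·CD·CD·CD·CD·CD·CD·CD·CD·A·BA·A·BA·A·BA·A·BA·A·BA·A·BA·A·BA·A·BA·A·BA
    A ↦ CD
    B ↦ CD
    C ↦ A
    D ↦ BA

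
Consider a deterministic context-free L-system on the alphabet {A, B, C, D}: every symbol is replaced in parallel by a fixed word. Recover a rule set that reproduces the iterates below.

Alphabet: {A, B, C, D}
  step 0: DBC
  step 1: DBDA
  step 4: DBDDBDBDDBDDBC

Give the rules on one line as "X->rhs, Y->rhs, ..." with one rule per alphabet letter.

  step 0 ⇒ step 1: DBC ⇒ DB·D·A
    B ↦ D
    C ↦ A
    D ↦ DB
    A ↦ C  (constrained at step 1)

A->C, B->D, C->A, D->DB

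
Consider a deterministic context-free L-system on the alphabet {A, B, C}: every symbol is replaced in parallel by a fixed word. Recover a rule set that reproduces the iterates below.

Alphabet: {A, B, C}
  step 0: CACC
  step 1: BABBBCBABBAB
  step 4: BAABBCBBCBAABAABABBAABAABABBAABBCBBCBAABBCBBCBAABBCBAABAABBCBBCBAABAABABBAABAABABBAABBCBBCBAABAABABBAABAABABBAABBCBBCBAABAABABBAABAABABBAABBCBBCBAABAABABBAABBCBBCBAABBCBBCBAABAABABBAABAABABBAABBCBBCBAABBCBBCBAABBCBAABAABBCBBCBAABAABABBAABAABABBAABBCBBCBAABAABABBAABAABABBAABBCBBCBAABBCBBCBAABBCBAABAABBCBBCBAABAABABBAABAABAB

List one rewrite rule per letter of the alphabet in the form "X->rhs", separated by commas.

  step 0 ⇒ step 1: CACC ⇒ BAB·BBC·BAB·BAB
    A ↦ BBC
    C ↦ BAB
    B ↦ BAA  (constrained at step 1)

A->BBC, B->BAA, C->BAB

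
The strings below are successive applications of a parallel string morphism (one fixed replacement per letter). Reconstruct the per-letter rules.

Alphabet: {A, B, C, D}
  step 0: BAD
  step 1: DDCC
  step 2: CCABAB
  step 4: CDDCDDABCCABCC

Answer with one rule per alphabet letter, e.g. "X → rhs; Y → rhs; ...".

A->C, B->DD, C->AB, D->C

  step 1 ⇒ step 2: DDCC ⇒ C·C·AB·AB
    C ↦ AB
    D ↦ C
  step 0 ⇒ step 1: BAD ⇒ DD·C·C
    A ↦ C
  step 0 ⇒ step 1: BAD ⇒ DD·C·C
    B ↦ DD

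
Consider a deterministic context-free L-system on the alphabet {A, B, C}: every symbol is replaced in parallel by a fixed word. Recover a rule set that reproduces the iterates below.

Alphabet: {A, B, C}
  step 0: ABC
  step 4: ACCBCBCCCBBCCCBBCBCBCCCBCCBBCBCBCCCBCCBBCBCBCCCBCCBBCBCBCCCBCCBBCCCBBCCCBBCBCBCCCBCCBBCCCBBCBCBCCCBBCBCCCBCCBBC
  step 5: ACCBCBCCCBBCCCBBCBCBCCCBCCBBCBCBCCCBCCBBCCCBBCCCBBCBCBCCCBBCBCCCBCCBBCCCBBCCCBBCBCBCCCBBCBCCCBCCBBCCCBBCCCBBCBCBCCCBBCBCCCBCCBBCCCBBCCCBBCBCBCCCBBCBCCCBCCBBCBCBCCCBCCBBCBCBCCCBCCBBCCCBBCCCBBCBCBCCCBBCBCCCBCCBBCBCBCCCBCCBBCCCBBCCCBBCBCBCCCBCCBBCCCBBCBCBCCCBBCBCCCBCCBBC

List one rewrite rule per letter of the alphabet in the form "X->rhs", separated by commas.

  step 4 ⇒ step 5: ACCBCBCCCBBCCCBBCBCBCCCBCCBBCBCBCCCBCCBBCBCBCCCBCCBBCBCBCCCBCCBBCCCBBCCCBBCBCBCCCBCCBBCCCBBCBCBCCCBBCBCCCBCCBBC ⇒ ACC·BC·BC·CCB·BC·CCB·BC·BC·BC·CCB·CCB·BC·BC·BC·CCB·CCB·BC·CCB·BC·CCB·BC·BC·BC·CCB·BC·BC·CCB·CCB·BC·CCB·BC·CCB·BC·BC·BC·CCB·BC·BC·CCB·CCB·BC·CCB·BC·CCB·BC·BC·BC·CCB·BC·BC·CCB·CCB·BC·CCB·BC·CCB·BC·BC·BC·CCB·BC·BC·CCB·CCB·BC·BC·BC·CCB·CCB·BC·BC·BC·CCB·CCB·BC·CCB·BC·CCB·BC·BC·BC·CCB·BC·BC·CCB·CCB·BC·BC·BC·CCB·CCB·BC·CCB·BC·CCB·BC·BC·BC·CCB·CCB·BC·CCB·BC·BC·BC·CCB·BC·BC·CCB·CCB·BC
    A ↦ ACC
    B ↦ CCB
    C ↦ BC

A->ACC, B->CCB, C->BC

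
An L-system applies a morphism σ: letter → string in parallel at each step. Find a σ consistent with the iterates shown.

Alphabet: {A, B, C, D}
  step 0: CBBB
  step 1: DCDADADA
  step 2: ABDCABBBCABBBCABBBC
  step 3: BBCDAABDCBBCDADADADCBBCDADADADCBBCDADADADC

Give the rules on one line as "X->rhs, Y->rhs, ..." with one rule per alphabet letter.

A->BBC, B->DA, C->DC, D->AB

  step 2 ⇒ step 3: ABDCABBBCABBBCABBBC ⇒ BBC·DA·AB·DC·BBC·DA·DA·DA·DC·BBC·DA·DA·DA·DC·BBC·DA·DA·DA·DC
    A ↦ BBC
    B ↦ DA
    C ↦ DC
    D ↦ AB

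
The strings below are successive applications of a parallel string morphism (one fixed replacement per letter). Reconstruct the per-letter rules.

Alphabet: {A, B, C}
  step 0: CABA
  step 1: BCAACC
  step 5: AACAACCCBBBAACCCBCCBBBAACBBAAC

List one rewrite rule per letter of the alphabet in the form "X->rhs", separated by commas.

A->C, B->AAC, C->B

  step 0 ⇒ step 1: CABA ⇒ B·C·AAC·C
    A ↦ C
    B ↦ AAC
    C ↦ B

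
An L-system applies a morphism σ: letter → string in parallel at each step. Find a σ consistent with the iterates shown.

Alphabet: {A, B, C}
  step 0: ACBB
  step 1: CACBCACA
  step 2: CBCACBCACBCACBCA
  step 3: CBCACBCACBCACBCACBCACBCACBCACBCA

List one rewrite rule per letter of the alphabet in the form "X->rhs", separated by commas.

A->CA, B->CA, C->CB

  step 2 ⇒ step 3: CBCACBCACBCACBCA ⇒ CB·CA·CB·CA·CB·CA·CB·CA·CB·CA·CB·CA·CB·CA·CB·CA
    A ↦ CA
    B ↦ CA
    C ↦ CB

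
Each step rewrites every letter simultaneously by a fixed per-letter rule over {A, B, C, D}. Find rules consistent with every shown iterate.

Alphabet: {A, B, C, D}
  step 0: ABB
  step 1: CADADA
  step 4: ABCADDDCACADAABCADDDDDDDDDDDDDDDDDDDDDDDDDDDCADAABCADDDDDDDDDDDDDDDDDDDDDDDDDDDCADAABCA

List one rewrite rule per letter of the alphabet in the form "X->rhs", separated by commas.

  step 0 ⇒ step 1: ABB ⇒ CA·DA·DA
    A ↦ CA
    B ↦ DA
    C ↦ AB  (constrained at step 1)
    D ↦ DDD  (constrained at step 1)

A->CA, B->DA, C->AB, D->DDD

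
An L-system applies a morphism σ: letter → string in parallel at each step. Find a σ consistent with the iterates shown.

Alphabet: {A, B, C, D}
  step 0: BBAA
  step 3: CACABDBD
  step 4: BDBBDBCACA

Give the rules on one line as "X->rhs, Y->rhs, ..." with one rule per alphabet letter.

  step 3 ⇒ step 4: CACABDBD ⇒ BD·B·BD·B·C·A·C·A
    A ↦ B
    B ↦ C
    C ↦ BD
    D ↦ A

A->B, B->C, C->BD, D->A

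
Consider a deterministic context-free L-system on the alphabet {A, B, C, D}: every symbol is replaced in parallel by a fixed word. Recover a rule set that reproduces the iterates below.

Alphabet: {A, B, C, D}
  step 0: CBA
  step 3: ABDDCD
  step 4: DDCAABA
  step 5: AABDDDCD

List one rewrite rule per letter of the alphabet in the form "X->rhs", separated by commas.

  step 4 ⇒ step 5: DDCAABA ⇒ A·A·B·D·D·DC·D
    A ↦ D
    B ↦ DC
    C ↦ B
    D ↦ A

A->D, B->DC, C->B, D->A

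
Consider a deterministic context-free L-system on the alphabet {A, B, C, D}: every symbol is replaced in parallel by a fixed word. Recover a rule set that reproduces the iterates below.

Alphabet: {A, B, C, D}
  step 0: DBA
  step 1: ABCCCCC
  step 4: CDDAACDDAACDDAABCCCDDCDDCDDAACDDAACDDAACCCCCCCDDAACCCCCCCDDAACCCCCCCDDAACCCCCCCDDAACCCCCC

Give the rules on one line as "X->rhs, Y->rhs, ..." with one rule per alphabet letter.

  step 0 ⇒ step 1: DBA ⇒ A·BCC·CCC
    A ↦ CCC
    B ↦ BCC
    D ↦ A
    C ↦ CDD  (constrained at step 1)

A->CCC, B->BCC, C->CDD, D->A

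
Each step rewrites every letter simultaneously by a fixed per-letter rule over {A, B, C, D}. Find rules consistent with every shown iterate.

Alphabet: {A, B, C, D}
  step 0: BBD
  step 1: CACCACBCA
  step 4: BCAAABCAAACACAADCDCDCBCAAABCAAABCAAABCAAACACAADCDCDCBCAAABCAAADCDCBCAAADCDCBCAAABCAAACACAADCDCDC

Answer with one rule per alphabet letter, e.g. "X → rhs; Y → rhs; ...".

A->DC, B->CAC, C->AA, D->BCA

  step 0 ⇒ step 1: BBD ⇒ CAC·CAC·BCA
    B ↦ CAC
    D ↦ BCA
    A ↦ DC  (constrained at step 1)
    C ↦ AA  (constrained at step 1)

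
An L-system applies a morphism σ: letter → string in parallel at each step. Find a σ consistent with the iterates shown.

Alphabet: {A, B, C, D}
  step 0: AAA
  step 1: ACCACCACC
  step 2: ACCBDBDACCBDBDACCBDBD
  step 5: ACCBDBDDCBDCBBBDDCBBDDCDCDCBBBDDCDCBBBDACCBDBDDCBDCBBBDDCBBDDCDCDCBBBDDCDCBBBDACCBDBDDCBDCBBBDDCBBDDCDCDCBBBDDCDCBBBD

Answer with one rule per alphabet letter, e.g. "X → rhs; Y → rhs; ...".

A->ACC, B->DC, C->BD, D->B

  step 1 ⇒ step 2: ACCACCACC ⇒ ACC·BD·BD·ACC·BD·BD·ACC·BD·BD
    A ↦ ACC
    C ↦ BD
    B ↦ DC  (constrained at step 2)
    D ↦ B  (constrained at step 2)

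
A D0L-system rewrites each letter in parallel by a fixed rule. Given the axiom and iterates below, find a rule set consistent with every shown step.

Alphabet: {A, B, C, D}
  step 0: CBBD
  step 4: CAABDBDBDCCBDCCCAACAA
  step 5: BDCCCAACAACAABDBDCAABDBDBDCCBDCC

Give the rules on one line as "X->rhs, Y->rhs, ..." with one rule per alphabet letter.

A->C, B->C, C->BD, D->AA

  step 4 ⇒ step 5: CAABDBDBDCCBDCCCAACAA ⇒ BD·C·C·C·AA·C·AA·C·AA·BD·BD·C·AA·BD·BD·BD·C·C·BD·C·C
    A ↦ C
    B ↦ C
    C ↦ BD
    D ↦ AA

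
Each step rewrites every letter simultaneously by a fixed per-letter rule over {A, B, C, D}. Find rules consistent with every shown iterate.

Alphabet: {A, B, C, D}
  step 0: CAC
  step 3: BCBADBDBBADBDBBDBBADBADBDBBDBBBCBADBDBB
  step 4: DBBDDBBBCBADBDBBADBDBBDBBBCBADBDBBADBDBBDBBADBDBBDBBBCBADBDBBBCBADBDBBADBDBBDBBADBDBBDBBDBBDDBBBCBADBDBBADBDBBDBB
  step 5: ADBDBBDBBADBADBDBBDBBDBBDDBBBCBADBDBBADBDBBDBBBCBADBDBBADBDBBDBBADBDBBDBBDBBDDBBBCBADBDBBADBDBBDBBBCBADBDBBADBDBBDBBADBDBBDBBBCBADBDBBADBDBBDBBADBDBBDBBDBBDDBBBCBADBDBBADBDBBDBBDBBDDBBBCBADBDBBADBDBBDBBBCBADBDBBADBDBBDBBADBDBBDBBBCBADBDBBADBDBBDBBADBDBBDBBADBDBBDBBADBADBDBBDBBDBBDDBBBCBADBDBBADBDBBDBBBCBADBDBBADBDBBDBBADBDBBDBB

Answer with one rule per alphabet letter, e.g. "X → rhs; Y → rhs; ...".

  step 4 ⇒ step 5: DBBDDBBBCBADBDBBADBDBBDBBBCBADBDBBADBDBBDBBADBDBBDBBBCBADBDBBBCBADBDBBADBDBBDBBADBDBBDBBDBBDDBBBCBADBDBBADBDBBDBB ⇒ ADB·DBB·DBB·ADB·ADB·DBB·DBB·DBB·D·DBB·BCB·ADB·DBB·ADB·DBB·DBB·BCB·ADB·DBB·ADB·DBB·DBB·ADB·DBB·DBB·DBB·D·DBB·BCB·ADB·DBB·ADB·DBB·DBB·BCB·ADB·DBB·ADB·DBB·DBB·ADB·DBB·DBB·BCB·ADB·DBB·ADB·DBB·DBB·ADB·DBB·DBB·DBB·D·DBB·BCB·ADB·DBB·ADB·DBB·DBB·DBB·D·DBB·BCB·ADB·DBB·ADB·DBB·DBB·BCB·ADB·DBB·ADB·DBB·DBB·ADB·DBB·DBB·BCB·ADB·DBB·ADB·DBB·DBB·ADB·DBB·DBB·ADB·DBB·DBB·ADB·ADB·DBB·DBB·DBB·D·DBB·BCB·ADB·DBB·ADB·DBB·DBB·BCB·ADB·DBB·ADB·DBB·DBB·ADB·DBB·DBB
    A ↦ BCB
    B ↦ DBB
    C ↦ D
    D ↦ ADB

A->BCB, B->DBB, C->D, D->ADB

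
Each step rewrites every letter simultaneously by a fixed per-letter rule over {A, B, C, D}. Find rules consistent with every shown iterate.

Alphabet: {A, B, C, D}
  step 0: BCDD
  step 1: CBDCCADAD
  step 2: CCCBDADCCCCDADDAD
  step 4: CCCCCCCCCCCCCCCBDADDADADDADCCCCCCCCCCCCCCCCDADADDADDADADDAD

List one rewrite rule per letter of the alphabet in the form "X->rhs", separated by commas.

A->D, B->CBD, C->CC, D->AD

  step 1 ⇒ step 2: CBDCCADAD ⇒ CC·CBD·AD·CC·CC·D·AD·D·AD
    A ↦ D
    B ↦ CBD
    C ↦ CC
    D ↦ AD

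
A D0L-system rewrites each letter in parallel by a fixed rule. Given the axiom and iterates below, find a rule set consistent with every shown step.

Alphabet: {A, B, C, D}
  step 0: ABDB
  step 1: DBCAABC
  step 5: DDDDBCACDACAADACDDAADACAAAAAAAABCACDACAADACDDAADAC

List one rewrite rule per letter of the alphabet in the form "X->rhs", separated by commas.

  step 0 ⇒ step 1: ABDB ⇒ D·BC·AA·BC
    A ↦ D
    B ↦ BC
    D ↦ AA
    C ↦ AC  (constrained at step 1)

A->D, B->BC, C->AC, D->AA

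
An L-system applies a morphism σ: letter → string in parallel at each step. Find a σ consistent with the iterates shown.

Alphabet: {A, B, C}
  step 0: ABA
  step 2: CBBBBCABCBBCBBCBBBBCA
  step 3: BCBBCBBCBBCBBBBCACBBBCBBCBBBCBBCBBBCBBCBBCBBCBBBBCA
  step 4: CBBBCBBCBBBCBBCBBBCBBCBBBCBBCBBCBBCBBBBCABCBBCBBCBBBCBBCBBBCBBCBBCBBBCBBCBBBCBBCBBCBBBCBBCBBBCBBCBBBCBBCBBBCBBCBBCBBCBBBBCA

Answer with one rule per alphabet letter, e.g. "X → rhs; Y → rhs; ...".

  step 3 ⇒ step 4: BCBBCBBCBBCBBBBCACBBBCBBCBBBCBBCBBBCBBCBBCBBCBBBBCA ⇒ CBB·B·CBB·CBB·B·CBB·CBB·B·CBB·CBB·B·CBB·CBB·CBB·CBB·B·BCA·B·CBB·CBB·CBB·B·CBB·CBB·B·CBB·CBB·CBB·B·CBB·CBB·B·CBB·CBB·CBB·B·CBB·CBB·B·CBB·CBB·B·CBB·CBB·B·CBB·CBB·CBB·CBB·B·BCA
    A ↦ BCA
    B ↦ CBB
    C ↦ B

A->BCA, B->CBB, C->B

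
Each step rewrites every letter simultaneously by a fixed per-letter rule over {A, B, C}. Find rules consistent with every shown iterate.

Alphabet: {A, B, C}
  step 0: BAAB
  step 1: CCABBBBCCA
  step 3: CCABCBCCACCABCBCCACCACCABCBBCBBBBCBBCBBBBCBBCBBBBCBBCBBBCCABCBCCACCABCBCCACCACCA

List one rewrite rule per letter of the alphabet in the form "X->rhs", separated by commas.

A->BB, B->CCA, C->BCB

  step 0 ⇒ step 1: BAAB ⇒ CCA·BB·BB·CCA
    A ↦ BB
    B ↦ CCA
    C ↦ BCB  (constrained at step 1)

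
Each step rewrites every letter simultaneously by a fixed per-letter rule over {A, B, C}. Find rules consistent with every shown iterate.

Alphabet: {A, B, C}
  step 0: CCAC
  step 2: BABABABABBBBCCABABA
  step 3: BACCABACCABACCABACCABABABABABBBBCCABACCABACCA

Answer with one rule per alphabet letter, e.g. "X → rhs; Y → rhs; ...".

A->CCA, B->BA, C->BB

  step 2 ⇒ step 3: BABABABABBBBCCABABA ⇒ BA·CCA·BA·CCA·BA·CCA·BA·CCA·BA·BA·BA·BA·BB·BB·CCA·BA·CCA·BA·CCA
    A ↦ CCA
    B ↦ BA
    C ↦ BB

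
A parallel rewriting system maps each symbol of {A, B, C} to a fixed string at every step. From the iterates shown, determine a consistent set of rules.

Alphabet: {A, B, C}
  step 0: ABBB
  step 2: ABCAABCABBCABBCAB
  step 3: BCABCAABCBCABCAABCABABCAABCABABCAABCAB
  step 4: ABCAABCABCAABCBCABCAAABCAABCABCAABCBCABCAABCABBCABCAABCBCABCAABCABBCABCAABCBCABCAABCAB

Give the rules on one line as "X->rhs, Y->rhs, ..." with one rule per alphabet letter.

A->BC, B->AB, C->CAA

  step 3 ⇒ step 4: BCABCAABCBCABCAABCABABCAABCABABCAABCAB ⇒ AB·CAA·BC·AB·CAA·BC·BC·AB·CAA·AB·CAA·BC·AB·CAA·BC·BC·AB·CAA·BC·AB·BC·AB·CAA·BC·BC·AB·CAA·BC·AB·BC·AB·CAA·BC·BC·AB·CAA·BC·AB
    A ↦ BC
    B ↦ AB
    C ↦ CAA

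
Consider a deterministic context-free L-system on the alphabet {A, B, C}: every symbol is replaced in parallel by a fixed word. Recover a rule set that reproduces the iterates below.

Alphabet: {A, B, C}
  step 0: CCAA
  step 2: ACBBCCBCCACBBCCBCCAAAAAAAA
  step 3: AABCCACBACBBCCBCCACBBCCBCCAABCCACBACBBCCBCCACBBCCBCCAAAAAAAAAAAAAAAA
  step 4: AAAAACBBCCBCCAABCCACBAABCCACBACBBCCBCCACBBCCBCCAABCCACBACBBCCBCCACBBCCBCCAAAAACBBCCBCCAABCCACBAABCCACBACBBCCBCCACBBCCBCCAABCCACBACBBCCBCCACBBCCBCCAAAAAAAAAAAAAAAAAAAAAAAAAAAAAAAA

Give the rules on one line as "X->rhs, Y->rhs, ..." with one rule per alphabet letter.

A->AA, B->ACB, C->BCC

  step 3 ⇒ step 4: AABCCACBACBBCCBCCACBBCCBCCAABCCACBACBBCCBCCACBBCCBCCAAAAAAAAAAAAAAAA ⇒ AA·AA·ACB·BCC·BCC·AA·BCC·ACB·AA·BCC·ACB·ACB·BCC·BCC·ACB·BCC·BCC·AA·BCC·ACB·ACB·BCC·BCC·ACB·BCC·BCC·AA·AA·ACB·BCC·BCC·AA·BCC·ACB·AA·BCC·ACB·ACB·BCC·BCC·ACB·BCC·BCC·AA·BCC·ACB·ACB·BCC·BCC·ACB·BCC·BCC·AA·AA·AA·AA·AA·AA·AA·AA·AA·AA·AA·AA·AA·AA·AA·AA
    A ↦ AA
    B ↦ ACB
    C ↦ BCC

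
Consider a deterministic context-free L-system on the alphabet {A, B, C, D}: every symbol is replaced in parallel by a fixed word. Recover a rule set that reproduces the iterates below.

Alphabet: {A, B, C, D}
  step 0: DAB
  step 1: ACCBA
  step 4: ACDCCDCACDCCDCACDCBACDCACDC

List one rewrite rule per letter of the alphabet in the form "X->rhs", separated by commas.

  step 0 ⇒ step 1: DAB ⇒ AC·C·BA
    A ↦ C
    B ↦ BA
    D ↦ AC
    C ↦ DC  (constrained at step 1)

A->C, B->BA, C->DC, D->AC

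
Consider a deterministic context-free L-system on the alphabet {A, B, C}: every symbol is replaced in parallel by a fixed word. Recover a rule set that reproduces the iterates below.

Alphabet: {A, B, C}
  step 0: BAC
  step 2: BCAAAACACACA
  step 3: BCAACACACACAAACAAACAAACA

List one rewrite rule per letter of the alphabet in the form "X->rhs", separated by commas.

  step 2 ⇒ step 3: BCAAAACACACA ⇒ BC·AA·CA·CA·CA·CA·AA·CA·AA·CA·AA·CA
    A ↦ CA
    B ↦ BC
    C ↦ AA

A->CA, B->BC, C->AA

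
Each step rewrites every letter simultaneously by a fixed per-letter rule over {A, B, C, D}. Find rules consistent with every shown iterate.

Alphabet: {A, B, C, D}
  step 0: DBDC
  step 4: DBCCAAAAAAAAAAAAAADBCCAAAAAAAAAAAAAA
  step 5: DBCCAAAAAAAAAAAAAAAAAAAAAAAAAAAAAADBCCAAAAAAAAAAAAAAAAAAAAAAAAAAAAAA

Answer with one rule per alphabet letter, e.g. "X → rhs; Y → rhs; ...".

  step 4 ⇒ step 5: DBCCAAAAAAAAAAAAAADBCCAAAAAAAAAAAAAA ⇒ DB·CC·A·A·AA·AA·AA·AA·AA·AA·AA·AA·AA·AA·AA·AA·AA·AA·DB·CC·A·A·AA·AA·AA·AA·AA·AA·AA·AA·AA·AA·AA·AA·AA·AA
    A ↦ AA
    B ↦ CC
    C ↦ A
    D ↦ DB

A->AA, B->CC, C->A, D->DB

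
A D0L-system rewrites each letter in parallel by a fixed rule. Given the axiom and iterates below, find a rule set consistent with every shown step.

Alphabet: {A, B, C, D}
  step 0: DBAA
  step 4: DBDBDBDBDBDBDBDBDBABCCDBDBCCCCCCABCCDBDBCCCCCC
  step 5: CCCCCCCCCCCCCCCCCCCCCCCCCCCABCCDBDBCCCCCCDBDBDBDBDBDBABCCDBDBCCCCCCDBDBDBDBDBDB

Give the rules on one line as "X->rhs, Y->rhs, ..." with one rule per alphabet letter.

  step 4 ⇒ step 5: DBDBDBDBDBDBDBDBDBABCCDBDBCCCCCCABCCDBDBCCCCCC ⇒ C·CC·C·CC·C·CC·C·CC·C·CC·C·CC·C·CC·C·CC·C·CC·AB·CC·DB·DB·C·CC·C·CC·DB·DB·DB·DB·DB·DB·AB·CC·DB·DB·C·CC·C·CC·DB·DB·DB·DB·DB·DB
    A ↦ AB
    B ↦ CC
    C ↦ DB
    D ↦ C

A->AB, B->CC, C->DB, D->C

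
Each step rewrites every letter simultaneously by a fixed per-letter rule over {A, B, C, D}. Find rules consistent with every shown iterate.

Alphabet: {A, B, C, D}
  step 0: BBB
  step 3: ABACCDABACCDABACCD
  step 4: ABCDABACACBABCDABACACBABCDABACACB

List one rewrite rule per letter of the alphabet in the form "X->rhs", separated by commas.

A->AB, B->CD, C->AC, D->B

  step 3 ⇒ step 4: ABACCDABACCDABACCD ⇒ AB·CD·AB·AC·AC·B·AB·CD·AB·AC·AC·B·AB·CD·AB·AC·AC·B
    A ↦ AB
    B ↦ CD
    C ↦ AC
    D ↦ B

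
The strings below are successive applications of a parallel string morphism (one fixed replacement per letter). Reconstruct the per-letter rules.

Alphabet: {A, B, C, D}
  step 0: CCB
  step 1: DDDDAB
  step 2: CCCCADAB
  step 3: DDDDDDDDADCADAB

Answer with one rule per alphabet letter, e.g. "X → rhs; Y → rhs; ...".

A->AD, B->AB, C->DD, D->C

  step 2 ⇒ step 3: CCCCADAB ⇒ DD·DD·DD·DD·AD·C·AD·AB
    A ↦ AD
    B ↦ AB
    C ↦ DD
    D ↦ C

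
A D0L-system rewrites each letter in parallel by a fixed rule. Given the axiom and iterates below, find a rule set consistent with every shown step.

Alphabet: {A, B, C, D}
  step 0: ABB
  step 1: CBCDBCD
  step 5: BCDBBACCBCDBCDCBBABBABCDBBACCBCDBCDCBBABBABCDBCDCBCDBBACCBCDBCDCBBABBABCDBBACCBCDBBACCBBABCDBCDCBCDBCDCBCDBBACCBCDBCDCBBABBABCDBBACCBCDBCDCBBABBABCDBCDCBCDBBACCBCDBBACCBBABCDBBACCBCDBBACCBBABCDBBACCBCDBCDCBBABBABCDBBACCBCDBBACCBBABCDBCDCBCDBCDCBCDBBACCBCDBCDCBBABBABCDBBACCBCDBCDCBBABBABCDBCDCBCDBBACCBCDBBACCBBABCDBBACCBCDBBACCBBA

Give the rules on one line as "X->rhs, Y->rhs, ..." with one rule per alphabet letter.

A->C, B->BCD, C->BBA, D->CC

  step 0 ⇒ step 1: ABB ⇒ C·BCD·BCD
    A ↦ C
    B ↦ BCD
    C ↦ BBA  (constrained at step 1)
    D ↦ CC  (constrained at step 1)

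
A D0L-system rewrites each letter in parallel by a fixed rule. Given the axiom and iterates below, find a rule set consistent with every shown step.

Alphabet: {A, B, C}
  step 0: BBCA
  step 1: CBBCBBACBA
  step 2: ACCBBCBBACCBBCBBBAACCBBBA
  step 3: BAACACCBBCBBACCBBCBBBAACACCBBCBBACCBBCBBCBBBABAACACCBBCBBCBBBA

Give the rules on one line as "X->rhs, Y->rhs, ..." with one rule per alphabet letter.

  step 2 ⇒ step 3: ACCBBCBBACCBBCBBBAACCBBBA ⇒ BA·AC·AC·CBB·CBB·AC·CBB·CBB·BA·AC·AC·CBB·CBB·AC·CBB·CBB·CBB·BA·BA·AC·AC·CBB·CBB·CBB·BA
    A ↦ BA
    B ↦ CBB
    C ↦ AC

A->BA, B->CBB, C->AC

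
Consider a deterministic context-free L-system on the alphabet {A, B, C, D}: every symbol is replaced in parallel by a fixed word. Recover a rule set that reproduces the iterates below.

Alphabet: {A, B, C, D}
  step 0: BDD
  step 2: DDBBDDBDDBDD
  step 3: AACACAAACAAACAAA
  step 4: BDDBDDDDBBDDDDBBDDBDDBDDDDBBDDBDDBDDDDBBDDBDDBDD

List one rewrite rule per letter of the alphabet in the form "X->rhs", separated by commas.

A->BDD, B->CA, C->DDB, D->A

  step 3 ⇒ step 4: AACACAAACAAACAAA ⇒ BDD·BDD·DDB·BDD·DDB·BDD·BDD·BDD·DDB·BDD·BDD·BDD·DDB·BDD·BDD·BDD
    A ↦ BDD
    C ↦ DDB
  step 2 ⇒ step 3: DDBBDDBDDBDD ⇒ A·A·CA·CA·A·A·CA·A·A·CA·A·A
    B ↦ CA
  step 2 ⇒ step 3: DDBBDDBDDBDD ⇒ A·A·CA·CA·A·A·CA·A·A·CA·A·A
    D ↦ A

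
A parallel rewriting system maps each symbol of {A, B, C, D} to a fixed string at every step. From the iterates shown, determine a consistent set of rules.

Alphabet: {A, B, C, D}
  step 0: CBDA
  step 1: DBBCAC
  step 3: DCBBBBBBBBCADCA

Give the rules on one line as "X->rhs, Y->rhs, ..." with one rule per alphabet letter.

  step 0 ⇒ step 1: CBDA ⇒ D·BB·CA·C
    A ↦ C
    B ↦ BB
    C ↦ D
    D ↦ CA

A->C, B->BB, C->D, D->CA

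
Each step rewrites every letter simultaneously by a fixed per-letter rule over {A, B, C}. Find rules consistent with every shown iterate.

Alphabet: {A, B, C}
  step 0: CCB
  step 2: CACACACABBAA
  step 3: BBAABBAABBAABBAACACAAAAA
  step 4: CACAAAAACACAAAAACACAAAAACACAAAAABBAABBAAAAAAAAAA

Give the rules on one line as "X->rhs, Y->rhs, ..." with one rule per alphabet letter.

A->AA, B->CA, C->BB

  step 3 ⇒ step 4: BBAABBAABBAABBAACACAAAAA ⇒ CA·CA·AA·AA·CA·CA·AA·AA·CA·CA·AA·AA·CA·CA·AA·AA·BB·AA·BB·AA·AA·AA·AA·AA
    A ↦ AA
    B ↦ CA
    C ↦ BB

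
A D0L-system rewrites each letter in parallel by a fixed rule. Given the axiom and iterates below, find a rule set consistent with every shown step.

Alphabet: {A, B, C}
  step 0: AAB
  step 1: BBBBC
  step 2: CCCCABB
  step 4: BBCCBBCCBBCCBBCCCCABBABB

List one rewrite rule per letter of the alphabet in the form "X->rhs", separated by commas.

A->BB, B->C, C->ABB

  step 1 ⇒ step 2: BBBBC ⇒ C·C·C·C·ABB
    B ↦ C
    C ↦ ABB
  step 0 ⇒ step 1: AAB ⇒ BB·BB·C
    A ↦ BB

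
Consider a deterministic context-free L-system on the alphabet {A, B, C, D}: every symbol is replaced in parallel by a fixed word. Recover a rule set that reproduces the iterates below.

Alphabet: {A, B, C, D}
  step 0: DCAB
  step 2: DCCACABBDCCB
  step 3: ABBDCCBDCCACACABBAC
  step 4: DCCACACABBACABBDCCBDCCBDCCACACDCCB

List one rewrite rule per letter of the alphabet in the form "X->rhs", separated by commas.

  step 3 ⇒ step 4: ABBDCCBDCCACACABBAC ⇒ DCC·AC·AC·A·B·B·AC·A·B·B·DCC·B·DCC·B·DCC·AC·AC·DCC·B
    A ↦ DCC
    B ↦ AC
    C ↦ B
    D ↦ A

A->DCC, B->AC, C->B, D->A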